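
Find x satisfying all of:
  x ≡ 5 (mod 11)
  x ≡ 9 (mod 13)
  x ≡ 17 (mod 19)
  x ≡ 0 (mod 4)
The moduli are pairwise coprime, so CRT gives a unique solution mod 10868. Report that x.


Product of moduli M = 11 · 13 · 19 · 4 = 10868.
Merge one congruence at a time:
  Start: x ≡ 5 (mod 11).
  Combine with x ≡ 9 (mod 13); new modulus lcm = 143.
    Write x = 5 + 11·t and substitute into x ≡ 9 (mod 13): 11·t ≡ 9 − 5 = 4 (mod 13).
    The inverse of 11 mod 13 is 6 (since 11·6 = 66 = 5·13 + 1), so t ≡ 6·4 = 24 ≡ 11 (mod 13).
    Then x = 5 + 11·11 = 126, valid modulo lcm(11, 13) = 143: x ≡ 126 (mod 143).
  Combine with x ≡ 17 (mod 19); new modulus lcm = 2717.
    Write x = 126 + 143·t and substitute into x ≡ 17 (mod 19): 143·t ≡ 17 − 126 = -109 (mod 19).
    Reduce coefficients mod 19: 10·t ≡ 5 (mod 19).
    The inverse of 10 mod 19 is 2 (since 10·2 = 20 = 1·19 + 1), so t ≡ 2·5 = 10 ≡ 10 (mod 19).
    Then x = 126 + 143·10 = 1556, valid modulo lcm(143, 19) = 2717: x ≡ 1556 (mod 2717).
  Combine with x ≡ 0 (mod 4); new modulus lcm = 10868.
    Write x = 1556 + 2717·t and substitute into x ≡ 0 (mod 4): 2717·t ≡ 0 − 1556 = -1556 (mod 4).
    Reduce coefficients mod 4: 1·t ≡ 0 (mod 4).
    So t ≡ 0 (mod 4).
    Then x = 1556 + 2717·0 = 1556, valid modulo lcm(2717, 4) = 10868: x ≡ 1556 (mod 10868).
Verify against each original: 1556 mod 11 = 5, 1556 mod 13 = 9, 1556 mod 19 = 17, 1556 mod 4 = 0.

x ≡ 1556 (mod 10868).


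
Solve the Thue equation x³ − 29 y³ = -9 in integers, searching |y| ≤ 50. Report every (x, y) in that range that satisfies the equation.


The equation is x³ - 29y³ = -9. For fixed y, x³ = 29·y³ − 9, so a solution requires the RHS to be a perfect cube.
Strategy: iterate y from -50 to 50, compute RHS = 29·y³ − 9, and check whether it is a (positive or negative) perfect cube.
Check small values of y:
  y = 0: RHS = -9 is not a perfect cube.
  y = 1: RHS = 20 is not a perfect cube.
  y = -1: RHS = -38 is not a perfect cube.
  y = 2: RHS = 223 is not a perfect cube.
  y = -2: RHS = -241 is not a perfect cube.
  y = 3: RHS = 774 is not a perfect cube.
  y = -3: RHS = -792 is not a perfect cube.
Continuing the search up to |y| = 50 finds no solutions either.
No (x, y) in the scanned range satisfies the equation.

No integer solutions with |y| ≤ 50.


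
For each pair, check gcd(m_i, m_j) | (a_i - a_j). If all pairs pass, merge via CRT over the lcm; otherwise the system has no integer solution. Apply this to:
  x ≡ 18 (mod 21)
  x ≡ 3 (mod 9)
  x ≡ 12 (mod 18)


Moduli 21, 9, 18 are not pairwise coprime, so CRT works modulo lcm(m_i) when all pairwise compatibility conditions hold.
Pairwise compatibility: gcd(m_i, m_j) must divide a_i - a_j for every pair.
Merge one congruence at a time:
  Start: x ≡ 18 (mod 21).
  Combine with x ≡ 3 (mod 9): gcd(21, 9) = 3; 3 - 18 = -15, which IS divisible by 3, so compatible.
    Write x = 18 + 21·t and substitute into x ≡ 3 (mod 9): 21·t ≡ 3 − 18 = -15 (mod 9).
    Divide the congruence (and modulus) by g = 3: 7·t ≡ -5 (mod 3).
    Reduce coefficients mod 3: 1·t ≡ 1 (mod 3).
    So t ≡ 1 (mod 3).
    Then x = 18 + 21·1 = 39, valid modulo lcm(21, 9) = 63: x ≡ 39 (mod 63).
  Combine with x ≡ 12 (mod 18): gcd(63, 18) = 9; 12 - 39 = -27, which IS divisible by 9, so compatible.
    Write x = 39 + 63·t and substitute into x ≡ 12 (mod 18): 63·t ≡ 12 − 39 = -27 (mod 18).
    Divide the congruence (and modulus) by g = 9: 7·t ≡ -3 (mod 2).
    Reduce coefficients mod 2: 1·t ≡ 1 (mod 2).
    So t ≡ 1 (mod 2).
    Then x = 39 + 63·1 = 102, valid modulo lcm(63, 18) = 126: x ≡ 102 (mod 126).
Verify: 102 mod 21 = 18, 102 mod 9 = 3, 102 mod 18 = 12.

x ≡ 102 (mod 126).


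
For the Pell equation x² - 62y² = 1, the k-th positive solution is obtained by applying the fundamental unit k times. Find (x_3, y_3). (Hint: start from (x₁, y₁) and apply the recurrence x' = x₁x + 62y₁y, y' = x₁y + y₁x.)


Step 1: Find the fundamental solution (x₁, y₁) of x² - 62y² = 1.
  Expand √62 as a continued fraction. a₀ = ⌊√62⌋ = 7; iterate m_{k+1} = d_k·a_k − m_k, d_{k+1} = (62 − m_{k+1}²)/d_k, a_{k+1} = ⌊(a₀ + m_{k+1})/d_{k+1}⌋ (starting m₀ = 0, d₀ = 1), with convergents p_k = a_k·p_{k-1} + p_{k-2}, q_k = a_k·q_{k-1} + q_{k-2} (p₋₁ = 1, q₋₁ = 0):
  k = 0: a₀ = 7; p₀/q₀ = 7/1; p₀² − 62·q₀² = 49 − 62 = -13.
  k = 1: m = 7, d = 13, a = ⌊(7 + 7)/13⌋ = 1; p/q = (1·7 + 1)/(1·1 + 0) = 8/1; p² − 62·q² = 64 − 62 = 2.
  k = 2: m = 6, d = 2, a = ⌊(7 + 6)/2⌋ = 6; p/q = (6·8 + 7)/(6·1 + 1) = 55/7; p² − 62·q² = 3025 − 3038 = -13.
  k = 3: m = 6, d = 13, a = ⌊(7 + 6)/13⌋ = 1; p/q = (1·55 + 8)/(1·7 + 1) = 63/8; p² − 62·q² = 3969 − 3968 = 1.
  The first convergent with p² − 62·q² = 1 gives the fundamental solution (x₁, y₁) = (63, 8).
Step 2: Apply the recurrence (x_{n+1}, y_{n+1}) = (x₁x_n + 62y₁y_n, x₁y_n + y₁x_n) repeatedly.
  From (x_1, y_1) = (63, 8): x_2 = 63·63 + 62·8·8 = 7937; y_2 = 63·8 + 8·63 = 1008.
  From (x_2, y_2) = (7937, 1008): x_3 = 63·7937 + 62·8·1008 = 999999; y_3 = 63·1008 + 8·7937 = 127000.
Step 3: Verify x_3² - 62·y_3² = 999998000001 - 999998000000 = 1 (should be 1). ✓

(x_1, y_1) = (63, 8); (x_3, y_3) = (999999, 127000).


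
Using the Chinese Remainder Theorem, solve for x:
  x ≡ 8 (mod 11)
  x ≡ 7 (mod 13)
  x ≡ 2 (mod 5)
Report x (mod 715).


Moduli 11, 13, 5 are pairwise coprime; by CRT there is a unique solution modulo M = 11 · 13 · 5 = 715.
Solve pairwise, accumulating the modulus:
  Start with x ≡ 8 (mod 11).
  Combine with x ≡ 7 (mod 13): since gcd(11, 13) = 1, we get a unique residue mod 143.
    Write x = 8 + 11·t and substitute into x ≡ 7 (mod 13): 11·t ≡ 7 − 8 = -1 (mod 13).
    Reduce coefficients mod 13: 11·t ≡ 12 (mod 13).
    The inverse of 11 mod 13 is 6 (since 11·6 = 66 = 5·13 + 1), so t ≡ 6·12 = 72 ≡ 7 (mod 13).
    Then x = 8 + 11·7 = 85, valid modulo lcm(11, 13) = 143: x ≡ 85 (mod 143).
  Combine with x ≡ 2 (mod 5): since gcd(143, 5) = 1, we get a unique residue mod 715.
    Write x = 85 + 143·t and substitute into x ≡ 2 (mod 5): 143·t ≡ 2 − 85 = -83 (mod 5).
    Reduce coefficients mod 5: 3·t ≡ 2 (mod 5).
    The inverse of 3 mod 5 is 2 (since 3·2 = 6 = 1·5 + 1), so t ≡ 2·2 = 4 ≡ 4 (mod 5).
    Then x = 85 + 143·4 = 657, valid modulo lcm(143, 5) = 715: x ≡ 657 (mod 715).
Verify: 657 mod 11 = 8 ✓, 657 mod 13 = 7 ✓, 657 mod 5 = 2 ✓.

x ≡ 657 (mod 715).


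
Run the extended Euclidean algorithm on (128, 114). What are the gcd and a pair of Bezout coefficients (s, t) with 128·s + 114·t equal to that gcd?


Euclidean algorithm on (128, 114) — divide until remainder is 0:
  128 = 1 · 114 + 14
  114 = 8 · 14 + 2
  14 = 7 · 2 + 0
gcd(128, 114) = 2.
Track Bezout coefficients alongside the remainders: start with r₀ = 128 = a·1 + b·0 (s = 1, t = 0) and r₁ = 114 = a·0 + b·1 (s = 0, t = 1); each new remainder r_{k+1} = r_{k-1} − q_k·r_k inherits s_{k+1} = s_{k-1} − q_k·s_k, t_{k+1} = t_{k-1} − q_k·t_k, so r_k = a·s_k + b·t_k at every step:
  q = 1: r = 14, s = 1 − 1·0 = 1, t = 0 − 1·1 = -1  (check: 128·1 + 114·(-1) = 14)
  q = 8: r = 2, s = 0 − 8·1 = -8, t = 1 − 8·(-1) = 9  (check: 128·(-8) + 114·9 = 2)
The row with r = 2 (the gcd) gives the Bezout coefficients s = -8, t = 9.
Result: 128 · (-8) + 114 · (9) = 2.

gcd(128, 114) = 2; s = -8, t = 9 (check: 128·(-8) + 114·9 = 2).


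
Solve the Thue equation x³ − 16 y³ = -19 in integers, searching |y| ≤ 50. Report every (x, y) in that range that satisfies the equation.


The equation is x³ - 16y³ = -19. For fixed y, x³ = 16·y³ − 19, so a solution requires the RHS to be a perfect cube.
Strategy: iterate y from -50 to 50, compute RHS = 16·y³ − 19, and check whether it is a (positive or negative) perfect cube.
Check small values of y:
  y = 0: RHS = -19 is not a perfect cube.
  y = 1: RHS = -3 is not a perfect cube.
  y = -1: RHS = -35 is not a perfect cube.
  y = 2: RHS = 109 is not a perfect cube.
  y = -2: RHS = -147 is not a perfect cube.
  y = 3: RHS = 413 is not a perfect cube.
  y = -3: RHS = -451 is not a perfect cube.
Continuing the search up to |y| = 50 finds no solutions either.
No (x, y) in the scanned range satisfies the equation.

No integer solutions with |y| ≤ 50.


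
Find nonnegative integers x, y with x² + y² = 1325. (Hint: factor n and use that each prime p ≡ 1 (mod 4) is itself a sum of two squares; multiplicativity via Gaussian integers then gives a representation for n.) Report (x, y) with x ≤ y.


Step 1: Factor n = 1325 = 5^2 · 53.
Step 2: Check the mod-4 condition on each prime factor: 5 ≡ 1 (mod 4), exponent 2; 53 ≡ 1 (mod 4), exponent 1.
All primes ≡ 3 (mod 4) appear to even exponent (or don't appear), so by the two-squares theorem n IS expressible as a sum of two squares.
Step 3: Build a representation. Here n = 5 · 5 · 53 is a product of primes ≡ 1 (mod 4). Each prime p ≡ 1 (mod 4) is itself a sum of two squares; find a² by testing p − a² for a perfect square:
  5: 5 − 1² = 4 = 2² ⇒ 5 = 1² + 2².
  53: 53 − 1² = 52, 53 − 2² = 49 = 7² ⇒ 53 = 2² + 7².
  Combine using the Brahmagupta–Fibonacci identity (a² + b²)(c² + d²) = (ac − bd)² + (ad + bc)² = (ac + bd)² + (ad − bc)²:
  5 · 5 = 25: from (1² + 2²)(1² + 2²), take (1·1 − 2·2, 1·2 + 2·1) = (1 − 4, 2 + 2) = (-3, 4); dropping signs (only squares matter) gives (3, 4); check 3² + 4² = 9 + 16 = 25 ✓.
  25 · 53 = 1325: from (3² + 4²)(2² + 7²), take (3·2 − 4·7, 3·7 + 4·2) = (6 − 28, 21 + 8) = (-22, 29); dropping signs (only squares matter) gives (22, 29); check 22² + 29² = 484 + 841 = 1325 ✓.
Step 4: Order so x ≤ y and verify: 22² + 29² = 484 + 841 = 1325 = n. ✓

n = 1325 = 22² + 29² (one valid representation with x ≤ y).


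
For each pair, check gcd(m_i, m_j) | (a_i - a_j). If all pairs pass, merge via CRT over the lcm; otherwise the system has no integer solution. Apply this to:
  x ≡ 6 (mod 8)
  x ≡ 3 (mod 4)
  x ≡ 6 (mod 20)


Moduli 8, 4, 20 are not pairwise coprime, so CRT works modulo lcm(m_i) when all pairwise compatibility conditions hold.
Pairwise compatibility: gcd(m_i, m_j) must divide a_i - a_j for every pair.
Merge one congruence at a time:
  Start: x ≡ 6 (mod 8).
  Combine with x ≡ 3 (mod 4): gcd(8, 4) = 4, and 3 - 6 = -3 is NOT divisible by 4.
    ⇒ system is inconsistent (no integer solution).

No solution (the system is inconsistent).


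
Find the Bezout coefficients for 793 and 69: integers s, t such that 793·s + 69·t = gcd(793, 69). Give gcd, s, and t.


Euclidean algorithm on (793, 69) — divide until remainder is 0:
  793 = 11 · 69 + 34
  69 = 2 · 34 + 1
  34 = 34 · 1 + 0
gcd(793, 69) = 1.
Track Bezout coefficients alongside the remainders: start with r₀ = 793 = a·1 + b·0 (s = 1, t = 0) and r₁ = 69 = a·0 + b·1 (s = 0, t = 1); each new remainder r_{k+1} = r_{k-1} − q_k·r_k inherits s_{k+1} = s_{k-1} − q_k·s_k, t_{k+1} = t_{k-1} − q_k·t_k, so r_k = a·s_k + b·t_k at every step:
  q = 11: r = 34, s = 1 − 11·0 = 1, t = 0 − 11·1 = -11  (check: 793·1 + 69·(-11) = 34)
  q = 2: r = 1, s = 0 − 2·1 = -2, t = 1 − 2·(-11) = 23  (check: 793·(-2) + 69·23 = 1)
The row with r = 1 (the gcd) gives the Bezout coefficients s = -2, t = 23.
Result: 793 · (-2) + 69 · (23) = 1.

gcd(793, 69) = 1; s = -2, t = 23 (check: 793·(-2) + 69·23 = 1).


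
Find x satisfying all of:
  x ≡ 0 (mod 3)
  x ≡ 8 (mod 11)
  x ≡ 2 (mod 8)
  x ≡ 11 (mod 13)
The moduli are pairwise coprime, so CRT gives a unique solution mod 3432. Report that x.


Product of moduli M = 3 · 11 · 8 · 13 = 3432.
Merge one congruence at a time:
  Start: x ≡ 0 (mod 3).
  Combine with x ≡ 8 (mod 11); new modulus lcm = 33.
    Write x = 0 + 3·t and substitute into x ≡ 8 (mod 11): 3·t ≡ 8 − 0 = 8 (mod 11).
    The inverse of 3 mod 11 is 4 (since 3·4 = 12 = 1·11 + 1), so t ≡ 4·8 = 32 ≡ 10 (mod 11).
    Then x = 0 + 3·10 = 30, valid modulo lcm(3, 11) = 33: x ≡ 30 (mod 33).
  Combine with x ≡ 2 (mod 8); new modulus lcm = 264.
    Write x = 30 + 33·t and substitute into x ≡ 2 (mod 8): 33·t ≡ 2 − 30 = -28 (mod 8).
    Reduce coefficients mod 8: 1·t ≡ 4 (mod 8).
    So t ≡ 4 (mod 8).
    Then x = 30 + 33·4 = 162, valid modulo lcm(33, 8) = 264: x ≡ 162 (mod 264).
  Combine with x ≡ 11 (mod 13); new modulus lcm = 3432.
    Write x = 162 + 264·t and substitute into x ≡ 11 (mod 13): 264·t ≡ 11 − 162 = -151 (mod 13).
    Reduce coefficients mod 13: 4·t ≡ 5 (mod 13).
    The inverse of 4 mod 13 is 10 (since 4·10 = 40 = 3·13 + 1), so t ≡ 10·5 = 50 ≡ 11 (mod 13).
    Then x = 162 + 264·11 = 3066, valid modulo lcm(264, 13) = 3432: x ≡ 3066 (mod 3432).
Verify against each original: 3066 mod 3 = 0, 3066 mod 11 = 8, 3066 mod 8 = 2, 3066 mod 13 = 11.

x ≡ 3066 (mod 3432).


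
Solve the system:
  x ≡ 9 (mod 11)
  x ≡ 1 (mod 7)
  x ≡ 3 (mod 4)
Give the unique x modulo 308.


Moduli 11, 7, 4 are pairwise coprime; by CRT there is a unique solution modulo M = 11 · 7 · 4 = 308.
Solve pairwise, accumulating the modulus:
  Start with x ≡ 9 (mod 11).
  Combine with x ≡ 1 (mod 7): since gcd(11, 7) = 1, we get a unique residue mod 77.
    Write x = 9 + 11·t and substitute into x ≡ 1 (mod 7): 11·t ≡ 1 − 9 = -8 (mod 7).
    Reduce coefficients mod 7: 4·t ≡ 6 (mod 7).
    The inverse of 4 mod 7 is 2 (since 4·2 = 8 = 1·7 + 1), so t ≡ 2·6 = 12 ≡ 5 (mod 7).
    Then x = 9 + 11·5 = 64, valid modulo lcm(11, 7) = 77: x ≡ 64 (mod 77).
  Combine with x ≡ 3 (mod 4): since gcd(77, 4) = 1, we get a unique residue mod 308.
    Write x = 64 + 77·t and substitute into x ≡ 3 (mod 4): 77·t ≡ 3 − 64 = -61 (mod 4).
    Reduce coefficients mod 4: 1·t ≡ 3 (mod 4).
    So t ≡ 3 (mod 4).
    Then x = 64 + 77·3 = 295, valid modulo lcm(77, 4) = 308: x ≡ 295 (mod 308).
Verify: 295 mod 11 = 9 ✓, 295 mod 7 = 1 ✓, 295 mod 4 = 3 ✓.

x ≡ 295 (mod 308).


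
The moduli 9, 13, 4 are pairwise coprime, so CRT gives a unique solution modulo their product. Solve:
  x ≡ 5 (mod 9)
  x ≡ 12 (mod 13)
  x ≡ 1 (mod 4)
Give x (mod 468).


Moduli 9, 13, 4 are pairwise coprime; by CRT there is a unique solution modulo M = 9 · 13 · 4 = 468.
Solve pairwise, accumulating the modulus:
  Start with x ≡ 5 (mod 9).
  Combine with x ≡ 12 (mod 13): since gcd(9, 13) = 1, we get a unique residue mod 117.
    Write x = 5 + 9·t and substitute into x ≡ 12 (mod 13): 9·t ≡ 12 − 5 = 7 (mod 13).
    The inverse of 9 mod 13 is 3 (since 9·3 = 27 = 2·13 + 1), so t ≡ 3·7 = 21 ≡ 8 (mod 13).
    Then x = 5 + 9·8 = 77, valid modulo lcm(9, 13) = 117: x ≡ 77 (mod 117).
  Combine with x ≡ 1 (mod 4): since gcd(117, 4) = 1, we get a unique residue mod 468.
    Write x = 77 + 117·t and substitute into x ≡ 1 (mod 4): 117·t ≡ 1 − 77 = -76 (mod 4).
    Reduce coefficients mod 4: 1·t ≡ 0 (mod 4).
    So t ≡ 0 (mod 4).
    Then x = 77 + 117·0 = 77, valid modulo lcm(117, 4) = 468: x ≡ 77 (mod 468).
Verify: 77 mod 9 = 5 ✓, 77 mod 13 = 12 ✓, 77 mod 4 = 1 ✓.

x ≡ 77 (mod 468).


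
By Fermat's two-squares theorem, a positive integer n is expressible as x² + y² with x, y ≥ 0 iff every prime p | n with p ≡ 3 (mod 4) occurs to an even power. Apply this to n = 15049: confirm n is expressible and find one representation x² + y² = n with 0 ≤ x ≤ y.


Step 1: Factor n = 15049 = 101 · 149.
Step 2: Check the mod-4 condition on each prime factor: 101 ≡ 1 (mod 4), exponent 1; 149 ≡ 1 (mod 4), exponent 1.
All primes ≡ 3 (mod 4) appear to even exponent (or don't appear), so by the two-squares theorem n IS expressible as a sum of two squares.
Step 3: Build a representation. Here n = 101 · 149 is a product of primes ≡ 1 (mod 4). Each prime p ≡ 1 (mod 4) is itself a sum of two squares; find a² by testing p − a² for a perfect square:
  101: 101 − 1² = 100 = 10² ⇒ 101 = 1² + 10².
  149: 149 − 1² = 148, 149 − 2² = 145, 149 − 3² = 140, 149 − 4² = 133, 149 − 5² = 124, 149 − 6² = 113, 149 − 7² = 100 = 10² ⇒ 149 = 7² + 10².
  Combine using the Brahmagupta–Fibonacci identity (a² + b²)(c² + d²) = (ac − bd)² + (ad + bc)² = (ac + bd)² + (ad − bc)²:
  101 · 149 = 15049: from (1² + 10²)(7² + 10²), take (1·7 − 10·10, 1·10 + 10·7) = (7 − 100, 10 + 70) = (-93, 80); dropping signs (only squares matter) gives (93, 80); check 93² + 80² = 8649 + 6400 = 15049 ✓.
Step 4: Order so x ≤ y and verify: 80² + 93² = 6400 + 8649 = 15049 = n. ✓

n = 15049 = 80² + 93² (one valid representation with x ≤ y).


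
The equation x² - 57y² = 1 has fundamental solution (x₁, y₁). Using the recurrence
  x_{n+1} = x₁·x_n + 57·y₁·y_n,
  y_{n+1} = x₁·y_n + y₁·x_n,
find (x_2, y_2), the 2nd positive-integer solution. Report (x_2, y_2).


Step 1: Find the fundamental solution (x₁, y₁) of x² - 57y² = 1.
  Expand √57 as a continued fraction. a₀ = ⌊√57⌋ = 7; iterate m_{k+1} = d_k·a_k − m_k, d_{k+1} = (57 − m_{k+1}²)/d_k, a_{k+1} = ⌊(a₀ + m_{k+1})/d_{k+1}⌋ (starting m₀ = 0, d₀ = 1), with convergents p_k = a_k·p_{k-1} + p_{k-2}, q_k = a_k·q_{k-1} + q_{k-2} (p₋₁ = 1, q₋₁ = 0):
  k = 0: a₀ = 7; p₀/q₀ = 7/1; p₀² − 57·q₀² = 49 − 57 = -8.
  k = 1: m = 7, d = 8, a = ⌊(7 + 7)/8⌋ = 1; p/q = (1·7 + 1)/(1·1 + 0) = 8/1; p² − 57·q² = 64 − 57 = 7.
  k = 2: m = 1, d = 7, a = ⌊(7 + 1)/7⌋ = 1; p/q = (1·8 + 7)/(1·1 + 1) = 15/2; p² − 57·q² = 225 − 228 = -3.
  k = 3: m = 6, d = 3, a = ⌊(7 + 6)/3⌋ = 4; p/q = (4·15 + 8)/(4·2 + 1) = 68/9; p² − 57·q² = 4624 − 4617 = 7.
  k = 4: m = 6, d = 7, a = ⌊(7 + 6)/7⌋ = 1; p/q = (1·68 + 15)/(1·9 + 2) = 83/11; p² − 57·q² = 6889 − 6897 = -8.
  k = 5: m = 1, d = 8, a = ⌊(7 + 1)/8⌋ = 1; p/q = (1·83 + 68)/(1·11 + 9) = 151/20; p² − 57·q² = 22801 − 22800 = 1.
  The first convergent with p² − 57·q² = 1 gives the fundamental solution (x₁, y₁) = (151, 20).
Step 2: Apply the recurrence (x_{n+1}, y_{n+1}) = (x₁x_n + 57y₁y_n, x₁y_n + y₁x_n) repeatedly.
  From (x_1, y_1) = (151, 20): x_2 = 151·151 + 57·20·20 = 45601; y_2 = 151·20 + 20·151 = 6040.
Step 3: Verify x_2² - 57·y_2² = 2079451201 - 2079451200 = 1 (should be 1). ✓

(x_1, y_1) = (151, 20); (x_2, y_2) = (45601, 6040).


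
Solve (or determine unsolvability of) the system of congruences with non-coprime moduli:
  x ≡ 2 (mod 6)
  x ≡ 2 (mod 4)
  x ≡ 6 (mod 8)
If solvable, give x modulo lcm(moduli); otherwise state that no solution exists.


Moduli 6, 4, 8 are not pairwise coprime, so CRT works modulo lcm(m_i) when all pairwise compatibility conditions hold.
Pairwise compatibility: gcd(m_i, m_j) must divide a_i - a_j for every pair.
Merge one congruence at a time:
  Start: x ≡ 2 (mod 6).
  Combine with x ≡ 2 (mod 4): gcd(6, 4) = 2; 2 - 2 = 0, which IS divisible by 2, so compatible.
    Write x = 2 + 6·t and substitute into x ≡ 2 (mod 4): 6·t ≡ 2 − 2 = 0 (mod 4).
    Divide the congruence (and modulus) by g = 2: 3·t ≡ 0 (mod 2).
    Reduce coefficients mod 2: 1·t ≡ 0 (mod 2).
    So t ≡ 0 (mod 2).
    Then x = 2 + 6·0 = 2, valid modulo lcm(6, 4) = 12: x ≡ 2 (mod 12).
  Combine with x ≡ 6 (mod 8): gcd(12, 8) = 4; 6 - 2 = 4, which IS divisible by 4, so compatible.
    Write x = 2 + 12·t and substitute into x ≡ 6 (mod 8): 12·t ≡ 6 − 2 = 4 (mod 8).
    Divide the congruence (and modulus) by g = 4: 3·t ≡ 1 (mod 2).
    Reduce coefficients mod 2: 1·t ≡ 1 (mod 2).
    So t ≡ 1 (mod 2).
    Then x = 2 + 12·1 = 14, valid modulo lcm(12, 8) = 24: x ≡ 14 (mod 24).
Verify: 14 mod 6 = 2, 14 mod 4 = 2, 14 mod 8 = 6.

x ≡ 14 (mod 24).


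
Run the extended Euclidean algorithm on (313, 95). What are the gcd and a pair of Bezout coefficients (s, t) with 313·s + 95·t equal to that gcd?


Euclidean algorithm on (313, 95) — divide until remainder is 0:
  313 = 3 · 95 + 28
  95 = 3 · 28 + 11
  28 = 2 · 11 + 6
  11 = 1 · 6 + 5
  6 = 1 · 5 + 1
  5 = 5 · 1 + 0
gcd(313, 95) = 1.
Track Bezout coefficients alongside the remainders: start with r₀ = 313 = a·1 + b·0 (s = 1, t = 0) and r₁ = 95 = a·0 + b·1 (s = 0, t = 1); each new remainder r_{k+1} = r_{k-1} − q_k·r_k inherits s_{k+1} = s_{k-1} − q_k·s_k, t_{k+1} = t_{k-1} − q_k·t_k, so r_k = a·s_k + b·t_k at every step:
  q = 3: r = 28, s = 1 − 3·0 = 1, t = 0 − 3·1 = -3  (check: 313·1 + 95·(-3) = 28)
  q = 3: r = 11, s = 0 − 3·1 = -3, t = 1 − 3·(-3) = 10  (check: 313·(-3) + 95·10 = 11)
  q = 2: r = 6, s = 1 − 2·(-3) = 7, t = -3 − 2·10 = -23  (check: 313·7 + 95·(-23) = 6)
  q = 1: r = 5, s = -3 − 1·7 = -10, t = 10 − 1·(-23) = 33  (check: 313·(-10) + 95·33 = 5)
  q = 1: r = 1, s = 7 − 1·(-10) = 17, t = -23 − 1·33 = -56  (check: 313·17 + 95·(-56) = 1)
The row with r = 1 (the gcd) gives the Bezout coefficients s = 17, t = -56.
Result: 313 · (17) + 95 · (-56) = 1.

gcd(313, 95) = 1; s = 17, t = -56 (check: 313·17 + 95·(-56) = 1).


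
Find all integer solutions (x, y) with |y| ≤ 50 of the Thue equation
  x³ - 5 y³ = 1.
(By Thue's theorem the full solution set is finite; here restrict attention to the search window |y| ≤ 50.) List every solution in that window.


The equation is x³ - 5y³ = 1. For fixed y, x³ = 5·y³ + 1, so a solution requires the RHS to be a perfect cube.
Strategy: iterate y from -50 to 50, compute RHS = 5·y³ + 1, and check whether it is a (positive or negative) perfect cube.
Check small values of y:
  y = 0: RHS = 1 = (1)³ ⇒ x = 1 works.
  y = 1: RHS = 6 is not a perfect cube.
  y = -1: RHS = -4 is not a perfect cube.
  y = 2: RHS = 41 is not a perfect cube.
  y = -2: RHS = -39 is not a perfect cube.
  y = 3: RHS = 136 is not a perfect cube.
  y = -3: RHS = -134 is not a perfect cube.
Continuing the search up to |y| = 50 finds no further solutions beyond those listed.
Collected solutions: (1, 0).

Solutions (with |y| ≤ 50): (1, 0).


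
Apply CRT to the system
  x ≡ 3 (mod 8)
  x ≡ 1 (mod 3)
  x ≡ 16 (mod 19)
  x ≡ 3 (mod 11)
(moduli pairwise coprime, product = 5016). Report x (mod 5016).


Product of moduli M = 8 · 3 · 19 · 11 = 5016.
Merge one congruence at a time:
  Start: x ≡ 3 (mod 8).
  Combine with x ≡ 1 (mod 3); new modulus lcm = 24.
    Write x = 3 + 8·t and substitute into x ≡ 1 (mod 3): 8·t ≡ 1 − 3 = -2 (mod 3).
    Reduce coefficients mod 3: 2·t ≡ 1 (mod 3).
    The inverse of 2 mod 3 is 2 (since 2·2 = 4 = 1·3 + 1), so t ≡ 2·1 = 2 ≡ 2 (mod 3).
    Then x = 3 + 8·2 = 19, valid modulo lcm(8, 3) = 24: x ≡ 19 (mod 24).
  Combine with x ≡ 16 (mod 19); new modulus lcm = 456.
    Write x = 19 + 24·t and substitute into x ≡ 16 (mod 19): 24·t ≡ 16 − 19 = -3 (mod 19).
    Reduce coefficients mod 19: 5·t ≡ 16 (mod 19).
    The inverse of 5 mod 19 is 4 (since 5·4 = 20 = 1·19 + 1), so t ≡ 4·16 = 64 ≡ 7 (mod 19).
    Then x = 19 + 24·7 = 187, valid modulo lcm(24, 19) = 456: x ≡ 187 (mod 456).
  Combine with x ≡ 3 (mod 11); new modulus lcm = 5016.
    Write x = 187 + 456·t and substitute into x ≡ 3 (mod 11): 456·t ≡ 3 − 187 = -184 (mod 11).
    Reduce coefficients mod 11: 5·t ≡ 3 (mod 11).
    The inverse of 5 mod 11 is 9 (since 5·9 = 45 = 4·11 + 1), so t ≡ 9·3 = 27 ≡ 5 (mod 11).
    Then x = 187 + 456·5 = 2467, valid modulo lcm(456, 11) = 5016: x ≡ 2467 (mod 5016).
Verify against each original: 2467 mod 8 = 3, 2467 mod 3 = 1, 2467 mod 19 = 16, 2467 mod 11 = 3.

x ≡ 2467 (mod 5016).


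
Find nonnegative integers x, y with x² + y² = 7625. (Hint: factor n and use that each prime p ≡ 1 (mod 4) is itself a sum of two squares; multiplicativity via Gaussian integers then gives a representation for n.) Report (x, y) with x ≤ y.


Step 1: Factor n = 7625 = 5^3 · 61.
Step 2: Check the mod-4 condition on each prime factor: 5 ≡ 1 (mod 4), exponent 3; 61 ≡ 1 (mod 4), exponent 1.
All primes ≡ 3 (mod 4) appear to even exponent (or don't appear), so by the two-squares theorem n IS expressible as a sum of two squares.
Step 3: Build a representation. Group n = k² · m with k = 5 and m = 5 · 61 = 305 (a product of primes ≡ 1 (mod 4)); a representation of m scales to one of n via (k·x)² + (k·y)² = k²(x² + y²). Each prime p ≡ 1 (mod 4) is itself a sum of two squares; find a² by testing p − a² for a perfect square:
  5: 5 − 1² = 4 = 2² ⇒ 5 = 1² + 2².
  61: 61 − 1² = 60, 61 − 2² = 57, 61 − 3² = 52, 61 − 4² = 45, 61 − 5² = 36 = 6² ⇒ 61 = 5² + 6².
  Combine using the Brahmagupta–Fibonacci identity (a² + b²)(c² + d²) = (ac − bd)² + (ad + bc)² = (ac + bd)² + (ad − bc)²:
  5 · 61 = 305: from (1² + 2²)(5² + 6²), take (1·5 − 2·6, 1·6 + 2·5) = (5 − 12, 6 + 10) = (-7, 16); dropping signs (only squares matter) gives (7, 16); check 7² + 16² = 49 + 256 = 305 ✓.
  Scale by k = 5: (5·7, 5·16) = (35, 80).
Step 4: Order so x ≤ y and verify: 35² + 80² = 1225 + 6400 = 7625 = n. ✓

n = 7625 = 35² + 80² (one valid representation with x ≤ y).


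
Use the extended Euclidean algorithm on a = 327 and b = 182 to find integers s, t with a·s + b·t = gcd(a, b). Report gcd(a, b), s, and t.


Euclidean algorithm on (327, 182) — divide until remainder is 0:
  327 = 1 · 182 + 145
  182 = 1 · 145 + 37
  145 = 3 · 37 + 34
  37 = 1 · 34 + 3
  34 = 11 · 3 + 1
  3 = 3 · 1 + 0
gcd(327, 182) = 1.
Track Bezout coefficients alongside the remainders: start with r₀ = 327 = a·1 + b·0 (s = 1, t = 0) and r₁ = 182 = a·0 + b·1 (s = 0, t = 1); each new remainder r_{k+1} = r_{k-1} − q_k·r_k inherits s_{k+1} = s_{k-1} − q_k·s_k, t_{k+1} = t_{k-1} − q_k·t_k, so r_k = a·s_k + b·t_k at every step:
  q = 1: r = 145, s = 1 − 1·0 = 1, t = 0 − 1·1 = -1  (check: 327·1 + 182·(-1) = 145)
  q = 1: r = 37, s = 0 − 1·1 = -1, t = 1 − 1·(-1) = 2  (check: 327·(-1) + 182·2 = 37)
  q = 3: r = 34, s = 1 − 3·(-1) = 4, t = -1 − 3·2 = -7  (check: 327·4 + 182·(-7) = 34)
  q = 1: r = 3, s = -1 − 1·4 = -5, t = 2 − 1·(-7) = 9  (check: 327·(-5) + 182·9 = 3)
  q = 11: r = 1, s = 4 − 11·(-5) = 59, t = -7 − 11·9 = -106  (check: 327·59 + 182·(-106) = 1)
The row with r = 1 (the gcd) gives the Bezout coefficients s = 59, t = -106.
Result: 327 · (59) + 182 · (-106) = 1.

gcd(327, 182) = 1; s = 59, t = -106 (check: 327·59 + 182·(-106) = 1).


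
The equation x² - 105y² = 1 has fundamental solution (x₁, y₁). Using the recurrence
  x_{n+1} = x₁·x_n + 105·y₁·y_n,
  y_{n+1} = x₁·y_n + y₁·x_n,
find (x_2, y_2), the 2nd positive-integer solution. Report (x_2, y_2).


Step 1: Find the fundamental solution (x₁, y₁) of x² - 105y² = 1.
  Expand √105 as a continued fraction. a₀ = ⌊√105⌋ = 10; iterate m_{k+1} = d_k·a_k − m_k, d_{k+1} = (105 − m_{k+1}²)/d_k, a_{k+1} = ⌊(a₀ + m_{k+1})/d_{k+1}⌋ (starting m₀ = 0, d₀ = 1), with convergents p_k = a_k·p_{k-1} + p_{k-2}, q_k = a_k·q_{k-1} + q_{k-2} (p₋₁ = 1, q₋₁ = 0):
  k = 0: a₀ = 10; p₀/q₀ = 10/1; p₀² − 105·q₀² = 100 − 105 = -5.
  k = 1: m = 10, d = 5, a = ⌊(10 + 10)/5⌋ = 4; p/q = (4·10 + 1)/(4·1 + 0) = 41/4; p² − 105·q² = 1681 − 1680 = 1.
  The first convergent with p² − 105·q² = 1 gives the fundamental solution (x₁, y₁) = (41, 4).
Step 2: Apply the recurrence (x_{n+1}, y_{n+1}) = (x₁x_n + 105y₁y_n, x₁y_n + y₁x_n) repeatedly.
  From (x_1, y_1) = (41, 4): x_2 = 41·41 + 105·4·4 = 3361; y_2 = 41·4 + 4·41 = 328.
Step 3: Verify x_2² - 105·y_2² = 11296321 - 11296320 = 1 (should be 1). ✓

(x_1, y_1) = (41, 4); (x_2, y_2) = (3361, 328).


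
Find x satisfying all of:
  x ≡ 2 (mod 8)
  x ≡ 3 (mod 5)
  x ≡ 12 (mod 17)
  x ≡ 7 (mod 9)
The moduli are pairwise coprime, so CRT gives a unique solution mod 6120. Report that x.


Product of moduli M = 8 · 5 · 17 · 9 = 6120.
Merge one congruence at a time:
  Start: x ≡ 2 (mod 8).
  Combine with x ≡ 3 (mod 5); new modulus lcm = 40.
    Write x = 2 + 8·t and substitute into x ≡ 3 (mod 5): 8·t ≡ 3 − 2 = 1 (mod 5).
    Reduce coefficients mod 5: 3·t ≡ 1 (mod 5).
    The inverse of 3 mod 5 is 2 (since 3·2 = 6 = 1·5 + 1), so t ≡ 2·1 = 2 ≡ 2 (mod 5).
    Then x = 2 + 8·2 = 18, valid modulo lcm(8, 5) = 40: x ≡ 18 (mod 40).
  Combine with x ≡ 12 (mod 17); new modulus lcm = 680.
    Write x = 18 + 40·t and substitute into x ≡ 12 (mod 17): 40·t ≡ 12 − 18 = -6 (mod 17).
    Reduce coefficients mod 17: 6·t ≡ 11 (mod 17).
    The inverse of 6 mod 17 is 3 (since 6·3 = 18 = 1·17 + 1), so t ≡ 3·11 = 33 ≡ 16 (mod 17).
    Then x = 18 + 40·16 = 658, valid modulo lcm(40, 17) = 680: x ≡ 658 (mod 680).
  Combine with x ≡ 7 (mod 9); new modulus lcm = 6120.
    Write x = 658 + 680·t and substitute into x ≡ 7 (mod 9): 680·t ≡ 7 − 658 = -651 (mod 9).
    Reduce coefficients mod 9: 5·t ≡ 6 (mod 9).
    The inverse of 5 mod 9 is 2 (since 5·2 = 10 = 1·9 + 1), so t ≡ 2·6 = 12 ≡ 3 (mod 9).
    Then x = 658 + 680·3 = 2698, valid modulo lcm(680, 9) = 6120: x ≡ 2698 (mod 6120).
Verify against each original: 2698 mod 8 = 2, 2698 mod 5 = 3, 2698 mod 17 = 12, 2698 mod 9 = 7.

x ≡ 2698 (mod 6120).


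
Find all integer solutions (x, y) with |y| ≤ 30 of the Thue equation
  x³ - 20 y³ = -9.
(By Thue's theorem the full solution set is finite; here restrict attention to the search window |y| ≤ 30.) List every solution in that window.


The equation is x³ - 20y³ = -9. For fixed y, x³ = 20·y³ − 9, so a solution requires the RHS to be a perfect cube.
Strategy: iterate y from -30 to 30, compute RHS = 20·y³ − 9, and check whether it is a (positive or negative) perfect cube.
Check small values of y:
  y = 0: RHS = -9 is not a perfect cube.
  y = 1: RHS = 11 is not a perfect cube.
  y = -1: RHS = -29 is not a perfect cube.
  y = 2: RHS = 151 is not a perfect cube.
  y = -2: RHS = -169 is not a perfect cube.
  y = 3: RHS = 531 is not a perfect cube.
  y = -3: RHS = -549 is not a perfect cube.
Continuing the search up to |y| = 30 finds no solutions either.
No (x, y) in the scanned range satisfies the equation.

No integer solutions with |y| ≤ 30.


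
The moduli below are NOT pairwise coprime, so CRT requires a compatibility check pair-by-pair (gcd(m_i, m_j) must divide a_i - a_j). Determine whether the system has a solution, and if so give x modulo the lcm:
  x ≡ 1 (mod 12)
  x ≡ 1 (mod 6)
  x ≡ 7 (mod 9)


Moduli 12, 6, 9 are not pairwise coprime, so CRT works modulo lcm(m_i) when all pairwise compatibility conditions hold.
Pairwise compatibility: gcd(m_i, m_j) must divide a_i - a_j for every pair.
Merge one congruence at a time:
  Start: x ≡ 1 (mod 12).
  Combine with x ≡ 1 (mod 6): gcd(12, 6) = 6; 1 - 1 = 0, which IS divisible by 6, so compatible.
    Write x = 1 + 12·t and substitute into x ≡ 1 (mod 6): 12·t ≡ 1 − 1 = 0 (mod 6).
    Divide the congruence (and modulus) by g = 6: 2·t ≡ 0 (mod 1).
    Modulo 1 every t works; take t = 0.
    Then x = 1 + 12·0 = 1, valid modulo lcm(12, 6) = 12: x ≡ 1 (mod 12).
  Combine with x ≡ 7 (mod 9): gcd(12, 9) = 3; 7 - 1 = 6, which IS divisible by 3, so compatible.
    Write x = 1 + 12·t and substitute into x ≡ 7 (mod 9): 12·t ≡ 7 − 1 = 6 (mod 9).
    Divide the congruence (and modulus) by g = 3: 4·t ≡ 2 (mod 3).
    Reduce coefficients mod 3: 1·t ≡ 2 (mod 3).
    So t ≡ 2 (mod 3).
    Then x = 1 + 12·2 = 25, valid modulo lcm(12, 9) = 36: x ≡ 25 (mod 36).
Verify: 25 mod 12 = 1, 25 mod 6 = 1, 25 mod 9 = 7.

x ≡ 25 (mod 36).


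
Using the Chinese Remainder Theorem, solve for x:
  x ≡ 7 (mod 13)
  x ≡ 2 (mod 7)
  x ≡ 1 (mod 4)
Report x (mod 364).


Moduli 13, 7, 4 are pairwise coprime; by CRT there is a unique solution modulo M = 13 · 7 · 4 = 364.
Solve pairwise, accumulating the modulus:
  Start with x ≡ 7 (mod 13).
  Combine with x ≡ 2 (mod 7): since gcd(13, 7) = 1, we get a unique residue mod 91.
    Write x = 7 + 13·t and substitute into x ≡ 2 (mod 7): 13·t ≡ 2 − 7 = -5 (mod 7).
    Reduce coefficients mod 7: 6·t ≡ 2 (mod 7).
    The inverse of 6 mod 7 is 6 (since 6·6 = 36 = 5·7 + 1), so t ≡ 6·2 = 12 ≡ 5 (mod 7).
    Then x = 7 + 13·5 = 72, valid modulo lcm(13, 7) = 91: x ≡ 72 (mod 91).
  Combine with x ≡ 1 (mod 4): since gcd(91, 4) = 1, we get a unique residue mod 364.
    Write x = 72 + 91·t and substitute into x ≡ 1 (mod 4): 91·t ≡ 1 − 72 = -71 (mod 4).
    Reduce coefficients mod 4: 3·t ≡ 1 (mod 4).
    The inverse of 3 mod 4 is 3 (since 3·3 = 9 = 2·4 + 1), so t ≡ 3·1 = 3 ≡ 3 (mod 4).
    Then x = 72 + 91·3 = 345, valid modulo lcm(91, 4) = 364: x ≡ 345 (mod 364).
Verify: 345 mod 13 = 7 ✓, 345 mod 7 = 2 ✓, 345 mod 4 = 1 ✓.

x ≡ 345 (mod 364).


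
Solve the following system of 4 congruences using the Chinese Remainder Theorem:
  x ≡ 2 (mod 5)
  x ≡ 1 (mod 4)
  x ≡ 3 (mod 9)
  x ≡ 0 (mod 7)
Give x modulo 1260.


Product of moduli M = 5 · 4 · 9 · 7 = 1260.
Merge one congruence at a time:
  Start: x ≡ 2 (mod 5).
  Combine with x ≡ 1 (mod 4); new modulus lcm = 20.
    Write x = 2 + 5·t and substitute into x ≡ 1 (mod 4): 5·t ≡ 1 − 2 = -1 (mod 4).
    Reduce coefficients mod 4: 1·t ≡ 3 (mod 4).
    So t ≡ 3 (mod 4).
    Then x = 2 + 5·3 = 17, valid modulo lcm(5, 4) = 20: x ≡ 17 (mod 20).
  Combine with x ≡ 3 (mod 9); new modulus lcm = 180.
    Write x = 17 + 20·t and substitute into x ≡ 3 (mod 9): 20·t ≡ 3 − 17 = -14 (mod 9).
    Reduce coefficients mod 9: 2·t ≡ 4 (mod 9).
    The inverse of 2 mod 9 is 5 (since 2·5 = 10 = 1·9 + 1), so t ≡ 5·4 = 20 ≡ 2 (mod 9).
    Then x = 17 + 20·2 = 57, valid modulo lcm(20, 9) = 180: x ≡ 57 (mod 180).
  Combine with x ≡ 0 (mod 7); new modulus lcm = 1260.
    Write x = 57 + 180·t and substitute into x ≡ 0 (mod 7): 180·t ≡ 0 − 57 = -57 (mod 7).
    Reduce coefficients mod 7: 5·t ≡ 6 (mod 7).
    The inverse of 5 mod 7 is 3 (since 5·3 = 15 = 2·7 + 1), so t ≡ 3·6 = 18 ≡ 4 (mod 7).
    Then x = 57 + 180·4 = 777, valid modulo lcm(180, 7) = 1260: x ≡ 777 (mod 1260).
Verify against each original: 777 mod 5 = 2, 777 mod 4 = 1, 777 mod 9 = 3, 777 mod 7 = 0.

x ≡ 777 (mod 1260).


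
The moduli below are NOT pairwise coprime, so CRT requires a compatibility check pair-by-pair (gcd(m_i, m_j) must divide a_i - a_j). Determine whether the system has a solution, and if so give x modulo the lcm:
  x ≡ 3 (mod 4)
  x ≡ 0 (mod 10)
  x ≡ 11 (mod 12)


Moduli 4, 10, 12 are not pairwise coprime, so CRT works modulo lcm(m_i) when all pairwise compatibility conditions hold.
Pairwise compatibility: gcd(m_i, m_j) must divide a_i - a_j for every pair.
Merge one congruence at a time:
  Start: x ≡ 3 (mod 4).
  Combine with x ≡ 0 (mod 10): gcd(4, 10) = 2, and 0 - 3 = -3 is NOT divisible by 2.
    ⇒ system is inconsistent (no integer solution).

No solution (the system is inconsistent).


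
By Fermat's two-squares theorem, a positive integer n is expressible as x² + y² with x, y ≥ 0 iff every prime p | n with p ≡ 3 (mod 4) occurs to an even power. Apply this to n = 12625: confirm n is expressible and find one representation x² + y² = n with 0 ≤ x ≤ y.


Step 1: Factor n = 12625 = 5^3 · 101.
Step 2: Check the mod-4 condition on each prime factor: 5 ≡ 1 (mod 4), exponent 3; 101 ≡ 1 (mod 4), exponent 1.
All primes ≡ 3 (mod 4) appear to even exponent (or don't appear), so by the two-squares theorem n IS expressible as a sum of two squares.
Step 3: Build a representation. Group n = k² · m with k = 5 and m = 5 · 101 = 505 (a product of primes ≡ 1 (mod 4)); a representation of m scales to one of n via (k·x)² + (k·y)² = k²(x² + y²). Each prime p ≡ 1 (mod 4) is itself a sum of two squares; find a² by testing p − a² for a perfect square:
  5: 5 − 1² = 4 = 2² ⇒ 5 = 1² + 2².
  101: 101 − 1² = 100 = 10² ⇒ 101 = 1² + 10².
  Combine using the Brahmagupta–Fibonacci identity (a² + b²)(c² + d²) = (ac − bd)² + (ad + bc)² = (ac + bd)² + (ad − bc)²:
  5 · 101 = 505: from (1² + 2²)(1² + 10²), take (1·1 − 2·10, 1·10 + 2·1) = (1 − 20, 10 + 2) = (-19, 12); dropping signs (only squares matter) gives (19, 12); check 19² + 12² = 361 + 144 = 505 ✓.
  Scale by k = 5: (5·19, 5·12) = (95, 60).
Step 4: Order so x ≤ y and verify: 60² + 95² = 3600 + 9025 = 12625 = n. ✓

n = 12625 = 60² + 95² (one valid representation with x ≤ y).


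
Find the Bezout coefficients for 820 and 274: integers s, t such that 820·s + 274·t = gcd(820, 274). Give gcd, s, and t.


Euclidean algorithm on (820, 274) — divide until remainder is 0:
  820 = 2 · 274 + 272
  274 = 1 · 272 + 2
  272 = 136 · 2 + 0
gcd(820, 274) = 2.
Track Bezout coefficients alongside the remainders: start with r₀ = 820 = a·1 + b·0 (s = 1, t = 0) and r₁ = 274 = a·0 + b·1 (s = 0, t = 1); each new remainder r_{k+1} = r_{k-1} − q_k·r_k inherits s_{k+1} = s_{k-1} − q_k·s_k, t_{k+1} = t_{k-1} − q_k·t_k, so r_k = a·s_k + b·t_k at every step:
  q = 2: r = 272, s = 1 − 2·0 = 1, t = 0 − 2·1 = -2  (check: 820·1 + 274·(-2) = 272)
  q = 1: r = 2, s = 0 − 1·1 = -1, t = 1 − 1·(-2) = 3  (check: 820·(-1) + 274·3 = 2)
The row with r = 2 (the gcd) gives the Bezout coefficients s = -1, t = 3.
Result: 820 · (-1) + 274 · (3) = 2.

gcd(820, 274) = 2; s = -1, t = 3 (check: 820·(-1) + 274·3 = 2).


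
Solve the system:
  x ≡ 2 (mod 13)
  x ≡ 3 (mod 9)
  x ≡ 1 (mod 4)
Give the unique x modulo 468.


Moduli 13, 9, 4 are pairwise coprime; by CRT there is a unique solution modulo M = 13 · 9 · 4 = 468.
Solve pairwise, accumulating the modulus:
  Start with x ≡ 2 (mod 13).
  Combine with x ≡ 3 (mod 9): since gcd(13, 9) = 1, we get a unique residue mod 117.
    Write x = 2 + 13·t and substitute into x ≡ 3 (mod 9): 13·t ≡ 3 − 2 = 1 (mod 9).
    Reduce coefficients mod 9: 4·t ≡ 1 (mod 9).
    The inverse of 4 mod 9 is 7 (since 4·7 = 28 = 3·9 + 1), so t ≡ 7·1 = 7 ≡ 7 (mod 9).
    Then x = 2 + 13·7 = 93, valid modulo lcm(13, 9) = 117: x ≡ 93 (mod 117).
  Combine with x ≡ 1 (mod 4): since gcd(117, 4) = 1, we get a unique residue mod 468.
    Write x = 93 + 117·t and substitute into x ≡ 1 (mod 4): 117·t ≡ 1 − 93 = -92 (mod 4).
    Reduce coefficients mod 4: 1·t ≡ 0 (mod 4).
    So t ≡ 0 (mod 4).
    Then x = 93 + 117·0 = 93, valid modulo lcm(117, 4) = 468: x ≡ 93 (mod 468).
Verify: 93 mod 13 = 2 ✓, 93 mod 9 = 3 ✓, 93 mod 4 = 1 ✓.

x ≡ 93 (mod 468).


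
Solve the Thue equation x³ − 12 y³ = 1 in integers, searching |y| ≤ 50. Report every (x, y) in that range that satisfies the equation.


The equation is x³ - 12y³ = 1. For fixed y, x³ = 12·y³ + 1, so a solution requires the RHS to be a perfect cube.
Strategy: iterate y from -50 to 50, compute RHS = 12·y³ + 1, and check whether it is a (positive or negative) perfect cube.
Check small values of y:
  y = 0: RHS = 1 = (1)³ ⇒ x = 1 works.
  y = 1: RHS = 13 is not a perfect cube.
  y = -1: RHS = -11 is not a perfect cube.
  y = 2: RHS = 97 is not a perfect cube.
  y = -2: RHS = -95 is not a perfect cube.
  y = 3: RHS = 325 is not a perfect cube.
  y = -3: RHS = -323 is not a perfect cube.
Continuing the search up to |y| = 50 finds no further solutions beyond those listed.
Collected solutions: (1, 0).

Solutions (with |y| ≤ 50): (1, 0).


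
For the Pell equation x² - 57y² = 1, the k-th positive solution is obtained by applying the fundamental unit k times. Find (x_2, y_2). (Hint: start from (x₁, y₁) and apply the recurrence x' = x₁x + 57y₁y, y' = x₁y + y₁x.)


Step 1: Find the fundamental solution (x₁, y₁) of x² - 57y² = 1.
  Expand √57 as a continued fraction. a₀ = ⌊√57⌋ = 7; iterate m_{k+1} = d_k·a_k − m_k, d_{k+1} = (57 − m_{k+1}²)/d_k, a_{k+1} = ⌊(a₀ + m_{k+1})/d_{k+1}⌋ (starting m₀ = 0, d₀ = 1), with convergents p_k = a_k·p_{k-1} + p_{k-2}, q_k = a_k·q_{k-1} + q_{k-2} (p₋₁ = 1, q₋₁ = 0):
  k = 0: a₀ = 7; p₀/q₀ = 7/1; p₀² − 57·q₀² = 49 − 57 = -8.
  k = 1: m = 7, d = 8, a = ⌊(7 + 7)/8⌋ = 1; p/q = (1·7 + 1)/(1·1 + 0) = 8/1; p² − 57·q² = 64 − 57 = 7.
  k = 2: m = 1, d = 7, a = ⌊(7 + 1)/7⌋ = 1; p/q = (1·8 + 7)/(1·1 + 1) = 15/2; p² − 57·q² = 225 − 228 = -3.
  k = 3: m = 6, d = 3, a = ⌊(7 + 6)/3⌋ = 4; p/q = (4·15 + 8)/(4·2 + 1) = 68/9; p² − 57·q² = 4624 − 4617 = 7.
  k = 4: m = 6, d = 7, a = ⌊(7 + 6)/7⌋ = 1; p/q = (1·68 + 15)/(1·9 + 2) = 83/11; p² − 57·q² = 6889 − 6897 = -8.
  k = 5: m = 1, d = 8, a = ⌊(7 + 1)/8⌋ = 1; p/q = (1·83 + 68)/(1·11 + 9) = 151/20; p² − 57·q² = 22801 − 22800 = 1.
  The first convergent with p² − 57·q² = 1 gives the fundamental solution (x₁, y₁) = (151, 20).
Step 2: Apply the recurrence (x_{n+1}, y_{n+1}) = (x₁x_n + 57y₁y_n, x₁y_n + y₁x_n) repeatedly.
  From (x_1, y_1) = (151, 20): x_2 = 151·151 + 57·20·20 = 45601; y_2 = 151·20 + 20·151 = 6040.
Step 3: Verify x_2² - 57·y_2² = 2079451201 - 2079451200 = 1 (should be 1). ✓

(x_1, y_1) = (151, 20); (x_2, y_2) = (45601, 6040).
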